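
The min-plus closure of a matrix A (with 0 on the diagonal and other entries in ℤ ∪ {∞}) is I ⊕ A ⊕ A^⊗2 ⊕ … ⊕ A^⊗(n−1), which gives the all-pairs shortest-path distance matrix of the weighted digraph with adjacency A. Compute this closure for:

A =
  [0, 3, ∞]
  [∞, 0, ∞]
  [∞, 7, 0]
Closure =
  [0, 3, ∞]
  [∞, 0, ∞]
  [∞, 7, 0]

This is the Floyd-Warshall all-pairs shortest-path computation. For each intermediate vertex k = 0, 1, …, 2, update dist[i][j] ← min(dist[i][j], dist[i][k] + dist[k][j]). The final matrix gives, for each (i, j), the minimum total weight of any directed path from i to j (possibly empty when i = j).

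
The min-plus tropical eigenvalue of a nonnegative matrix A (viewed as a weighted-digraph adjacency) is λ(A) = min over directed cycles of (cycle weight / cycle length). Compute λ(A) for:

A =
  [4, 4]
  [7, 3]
λ(A) = 3

Enumerate directed cycles and compute their means (weight / length). Sample:
  cycle 0 → 0: weight = 4, length = 1, mean = 4/1 ≈ 4.000
  cycle 1 → 1: weight = 3, length = 1, mean = 3/1 ≈ 3.000
  cycle 0 → 1 → 0: weight = 11, length = 2, mean = 11/2 ≈ 5.500
  cycle 1 → 0 → 1: weight = 11, length = 2, mean = 11/2 ≈ 5.500
Minimum mean = 3.000, attained e.g. along the cycle 1 → 1 with weight 3 and length 1. So λ(A) = 3/1 = 3.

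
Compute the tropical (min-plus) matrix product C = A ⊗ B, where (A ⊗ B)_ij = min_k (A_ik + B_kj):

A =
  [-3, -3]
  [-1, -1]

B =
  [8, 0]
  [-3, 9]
A ⊗ B =
  [-6, -3]
  [-4, -1]

Apply the min-plus product entry-by-entry:
  C[0][0] = min over k of (A[0][0] + B[0][0] = -3 + 8 = 5, A[0][1] + B[1][0] = -3 + -3 = -6) = -6 (attained at k = 1)
  C[0][1] = min over k of (A[0][0] + B[0][1] = -3 + 0 = -3, A[0][1] + B[1][1] = -3 + 9 = 6) = -3 (attained at k = 0)
  C[1][0] = min over k of (A[1][0] + B[0][0] = -1 + 8 = 7, A[1][1] + B[1][0] = -1 + -3 = -4) = -4 (attained at k = 1)
  C[1][1] = min over k of (A[1][0] + B[0][1] = -1 + 0 = -1, A[1][1] + B[1][1] = -1 + 9 = 8) = -1 (attained at k = 0)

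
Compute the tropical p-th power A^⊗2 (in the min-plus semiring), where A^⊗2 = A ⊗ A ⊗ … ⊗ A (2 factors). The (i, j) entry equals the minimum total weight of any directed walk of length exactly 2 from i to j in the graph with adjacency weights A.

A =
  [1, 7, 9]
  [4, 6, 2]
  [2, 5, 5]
A^⊗2 =
  [2, 8, 9]
  [4, 7, 7]
  [3, 9, 7]

Each entry (A^⊗2)_ij equals the minimum over all length-2 walks i = v_0 → v_1 → … → v_2 = j of Σ_t A[v_t][v_{t+1}]. For example, for (i, j) = (0, 2) we minimise over 3 possible intermediate vertex sequences; the minimum is 9, attained along the walk 0 → 1 → 2.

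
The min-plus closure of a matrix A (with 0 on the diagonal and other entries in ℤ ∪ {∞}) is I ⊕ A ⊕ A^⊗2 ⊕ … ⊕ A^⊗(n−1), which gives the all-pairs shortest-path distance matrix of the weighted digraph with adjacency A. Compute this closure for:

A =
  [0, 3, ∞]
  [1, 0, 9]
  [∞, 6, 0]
Closure =
  [0, 3, 12]
  [1, 0, 9]
  [7, 6, 0]

This is the Floyd-Warshall all-pairs shortest-path computation. For each intermediate vertex k = 0, 1, …, 2, update dist[i][j] ← min(dist[i][j], dist[i][k] + dist[k][j]). The final matrix gives, for each (i, j), the minimum total weight of any directed path from i to j (possibly empty when i = j).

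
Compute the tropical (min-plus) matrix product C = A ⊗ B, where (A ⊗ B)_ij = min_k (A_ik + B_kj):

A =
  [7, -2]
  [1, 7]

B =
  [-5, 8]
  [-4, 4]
A ⊗ B =
  [-6, 2]
  [-4, 9]

Apply the min-plus product entry-by-entry:
  C[0][0] = min over k of (A[0][0] + B[0][0] = 7 + -5 = 2, A[0][1] + B[1][0] = -2 + -4 = -6) = -6 (attained at k = 1)
  C[0][1] = min over k of (A[0][0] + B[0][1] = 7 + 8 = 15, A[0][1] + B[1][1] = -2 + 4 = 2) = 2 (attained at k = 1)
  C[1][0] = min over k of (A[1][0] + B[0][0] = 1 + -5 = -4, A[1][1] + B[1][0] = 7 + -4 = 3) = -4 (attained at k = 0)
  C[1][1] = min over k of (A[1][0] + B[0][1] = 1 + 8 = 9, A[1][1] + B[1][1] = 7 + 4 = 11) = 9 (attained at k = 0)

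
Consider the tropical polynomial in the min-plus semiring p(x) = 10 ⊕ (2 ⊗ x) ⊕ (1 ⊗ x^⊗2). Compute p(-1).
p(-1) = -1

A tropical monomial a ⊗ x^⊗i evaluates to a + i · x. Evaluating each term at x = -1:
  Term 0 contributes 10 + 0 · -1 = 10
  Term 1 contributes 2 + 1 · -1 = 1
  Term 2 contributes 1 + 2 · -1 = -1
p(-1) = ⊕ of these = min[10, 1, -1] = -1.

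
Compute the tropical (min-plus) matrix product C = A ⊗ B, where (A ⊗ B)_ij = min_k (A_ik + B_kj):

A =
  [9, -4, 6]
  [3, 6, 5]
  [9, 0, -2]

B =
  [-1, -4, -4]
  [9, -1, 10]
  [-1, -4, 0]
A ⊗ B =
  [5, -5, 5]
  [2, -1, -1]
  [-3, -6, -2]

Apply the min-plus product entry-by-entry:
  C[0][0] = min over k of (A[0][0] + B[0][0] = 9 + -1 = 8, A[0][1] + B[1][0] = -4 + 9 = 5, A[0][2] + B[2][0] = 6 + -1 = 5) = 5 (attained at k = 1)
  C[0][1] = min over k of (A[0][0] + B[0][1] = 9 + -4 = 5, A[0][1] + B[1][1] = -4 + -1 = -5, A[0][2] + B[2][1] = 6 + -4 = 2) = -5 (attained at k = 1)
  C[0][2] = min over k of (A[0][0] + B[0][2] = 9 + -4 = 5, A[0][1] + B[1][2] = -4 + 10 = 6, A[0][2] + B[2][2] = 6 + 0 = 6) = 5 (attained at k = 0)
  C[1][0] = min over k of (A[1][0] + B[0][0] = 3 + -1 = 2, A[1][1] + B[1][0] = 6 + 9 = 15, A[1][2] + B[2][0] = 5 + -1 = 4) = 2 (attained at k = 0)
  C[1][1] = min over k of (A[1][0] + B[0][1] = 3 + -4 = -1, A[1][1] + B[1][1] = 6 + -1 = 5, A[1][2] + B[2][1] = 5 + -4 = 1) = -1 (attained at k = 0)
  C[1][2] = min over k of (A[1][0] + B[0][2] = 3 + -4 = -1, A[1][1] + B[1][2] = 6 + 10 = 16, A[1][2] + B[2][2] = 5 + 0 = 5) = -1 (attained at k = 0)
  C[2][0] = min over k of (A[2][0] + B[0][0] = 9 + -1 = 8, A[2][1] + B[1][0] = 0 + 9 = 9, A[2][2] + B[2][0] = -2 + -1 = -3) = -3 (attained at k = 2)
  C[2][1] = min over k of (A[2][0] + B[0][1] = 9 + -4 = 5, A[2][1] + B[1][1] = 0 + -1 = -1, A[2][2] + B[2][1] = -2 + -4 = -6) = -6 (attained at k = 2)
  C[2][2] = min over k of (A[2][0] + B[0][2] = 9 + -4 = 5, A[2][1] + B[1][2] = 0 + 10 = 10, A[2][2] + B[2][2] = -2 + 0 = -2) = -2 (attained at k = 2)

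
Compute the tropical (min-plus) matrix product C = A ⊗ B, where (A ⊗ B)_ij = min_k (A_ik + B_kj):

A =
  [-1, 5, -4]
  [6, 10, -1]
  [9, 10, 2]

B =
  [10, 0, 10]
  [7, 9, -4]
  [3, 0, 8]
A ⊗ B =
  [-1, -4, 1]
  [2, -1, 6]
  [5, 2, 6]

Apply the min-plus product entry-by-entry:
  C[0][0] = min over k of (A[0][0] + B[0][0] = -1 + 10 = 9, A[0][1] + B[1][0] = 5 + 7 = 12, A[0][2] + B[2][0] = -4 + 3 = -1) = -1 (attained at k = 2)
  C[0][1] = min over k of (A[0][0] + B[0][1] = -1 + 0 = -1, A[0][1] + B[1][1] = 5 + 9 = 14, A[0][2] + B[2][1] = -4 + 0 = -4) = -4 (attained at k = 2)
  C[0][2] = min over k of (A[0][0] + B[0][2] = -1 + 10 = 9, A[0][1] + B[1][2] = 5 + -4 = 1, A[0][2] + B[2][2] = -4 + 8 = 4) = 1 (attained at k = 1)
  C[1][0] = min over k of (A[1][0] + B[0][0] = 6 + 10 = 16, A[1][1] + B[1][0] = 10 + 7 = 17, A[1][2] + B[2][0] = -1 + 3 = 2) = 2 (attained at k = 2)
  C[1][1] = min over k of (A[1][0] + B[0][1] = 6 + 0 = 6, A[1][1] + B[1][1] = 10 + 9 = 19, A[1][2] + B[2][1] = -1 + 0 = -1) = -1 (attained at k = 2)
  C[1][2] = min over k of (A[1][0] + B[0][2] = 6 + 10 = 16, A[1][1] + B[1][2] = 10 + -4 = 6, A[1][2] + B[2][2] = -1 + 8 = 7) = 6 (attained at k = 1)
  C[2][0] = min over k of (A[2][0] + B[0][0] = 9 + 10 = 19, A[2][1] + B[1][0] = 10 + 7 = 17, A[2][2] + B[2][0] = 2 + 3 = 5) = 5 (attained at k = 2)
  C[2][1] = min over k of (A[2][0] + B[0][1] = 9 + 0 = 9, A[2][1] + B[1][1] = 10 + 9 = 19, A[2][2] + B[2][1] = 2 + 0 = 2) = 2 (attained at k = 2)
  C[2][2] = min over k of (A[2][0] + B[0][2] = 9 + 10 = 19, A[2][1] + B[1][2] = 10 + -4 = 6, A[2][2] + B[2][2] = 2 + 8 = 10) = 6 (attained at k = 1)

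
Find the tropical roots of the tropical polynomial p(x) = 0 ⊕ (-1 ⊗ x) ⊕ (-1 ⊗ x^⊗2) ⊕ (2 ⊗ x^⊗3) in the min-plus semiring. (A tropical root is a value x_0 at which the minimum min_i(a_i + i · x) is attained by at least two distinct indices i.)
Roots: {-3, 0, 1}

Each tropical root is a break point of the lower envelope of the lines y = a_i + i · x (there are 4 lines, with slopes 0, 1, ..., 3). Only the lines that attain the minimum somewhere contribute to roots; other lines are dominated. Here the surviving (envelope) indices are i = 3, i = 2, i = 1, i = 0.
Intersections between consecutive envelope lines give the roots: for adjacent envelope indices i < j the intersection is x = (a_i − a_j) / (j − i). Reading off the sorted break points: {-3, 0, 1}.
Verification: at each break x_0, at least two indices attain the minimum of min_i(a_i + i · x_0).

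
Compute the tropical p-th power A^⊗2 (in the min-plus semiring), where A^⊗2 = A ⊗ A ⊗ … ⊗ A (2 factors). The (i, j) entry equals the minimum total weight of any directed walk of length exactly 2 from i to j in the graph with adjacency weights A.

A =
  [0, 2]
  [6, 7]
A^⊗2 =
  [0, 2]
  [6, 8]

Each entry (A^⊗2)_ij equals the minimum over all length-2 walks i = v_0 → v_1 → … → v_2 = j of Σ_t A[v_t][v_{t+1}]. For example, for (i, j) = (0, 1) we minimise over 2 possible intermediate vertex sequences; the minimum is 2, attained along the walk 0 → 0 → 1.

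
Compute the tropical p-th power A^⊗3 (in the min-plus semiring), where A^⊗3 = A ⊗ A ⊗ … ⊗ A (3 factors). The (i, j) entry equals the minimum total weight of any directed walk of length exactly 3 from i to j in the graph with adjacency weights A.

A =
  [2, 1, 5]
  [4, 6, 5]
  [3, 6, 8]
A^⊗3 =
  [6, 5, 8]
  [8, 7, 10]
  [7, 6, 9]

Each entry (A^⊗3)_ij equals the minimum over all length-3 walks i = v_0 → v_1 → … → v_3 = j of Σ_t A[v_t][v_{t+1}]. For example, for (i, j) = (0, 2) we minimise over 9 possible intermediate vertex sequences; the minimum is 8, attained along the walk 0 → 0 → 1 → 2.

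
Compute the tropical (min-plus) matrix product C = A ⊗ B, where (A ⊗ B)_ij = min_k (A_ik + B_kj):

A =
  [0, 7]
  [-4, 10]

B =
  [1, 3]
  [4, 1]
A ⊗ B =
  [1, 3]
  [-3, -1]

Apply the min-plus product entry-by-entry:
  C[0][0] = min over k of (A[0][0] + B[0][0] = 0 + 1 = 1, A[0][1] + B[1][0] = 7 + 4 = 11) = 1 (attained at k = 0)
  C[0][1] = min over k of (A[0][0] + B[0][1] = 0 + 3 = 3, A[0][1] + B[1][1] = 7 + 1 = 8) = 3 (attained at k = 0)
  C[1][0] = min over k of (A[1][0] + B[0][0] = -4 + 1 = -3, A[1][1] + B[1][0] = 10 + 4 = 14) = -3 (attained at k = 0)
  C[1][1] = min over k of (A[1][0] + B[0][1] = -4 + 3 = -1, A[1][1] + B[1][1] = 10 + 1 = 11) = -1 (attained at k = 0)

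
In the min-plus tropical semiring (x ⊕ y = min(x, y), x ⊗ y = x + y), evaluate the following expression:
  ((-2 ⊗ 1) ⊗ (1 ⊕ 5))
((-2 ⊗ 1) ⊗ (1 ⊕ 5)) = 0

Expand innermost to outermost. Recall ⊕ takes the minimum of its arguments and ⊗ takes their sum. Working out the expression ((-2 ⊗ 1) ⊗ (1 ⊕ 5)) gives 0.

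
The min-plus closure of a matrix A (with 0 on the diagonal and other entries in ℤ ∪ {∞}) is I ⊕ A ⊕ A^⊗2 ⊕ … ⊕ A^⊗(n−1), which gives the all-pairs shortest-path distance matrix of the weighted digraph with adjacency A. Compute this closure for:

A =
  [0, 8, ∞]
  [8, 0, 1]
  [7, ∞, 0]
Closure =
  [0, 8, 9]
  [8, 0, 1]
  [7, 15, 0]

This is the Floyd-Warshall all-pairs shortest-path computation. For each intermediate vertex k = 0, 1, …, 2, update dist[i][j] ← min(dist[i][j], dist[i][k] + dist[k][j]). The final matrix gives, for each (i, j), the minimum total weight of any directed path from i to j (possibly empty when i = j).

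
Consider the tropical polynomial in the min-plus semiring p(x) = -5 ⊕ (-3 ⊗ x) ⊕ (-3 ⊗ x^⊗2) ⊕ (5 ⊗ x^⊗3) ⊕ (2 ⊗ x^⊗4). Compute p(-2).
p(-2) = -7

A tropical monomial a ⊗ x^⊗i evaluates to a + i · x. Evaluating each term at x = -2:
  Term 0 contributes -5 + 0 · -2 = -5
  Term 1 contributes -3 + 1 · -2 = -5
  Term 2 contributes -3 + 2 · -2 = -7
  Term 3 contributes 5 + 3 · -2 = -1
  Term 4 contributes 2 + 4 · -2 = -6
p(-2) = ⊕ of these = min[-5, -5, -7, -1, -6] = -7.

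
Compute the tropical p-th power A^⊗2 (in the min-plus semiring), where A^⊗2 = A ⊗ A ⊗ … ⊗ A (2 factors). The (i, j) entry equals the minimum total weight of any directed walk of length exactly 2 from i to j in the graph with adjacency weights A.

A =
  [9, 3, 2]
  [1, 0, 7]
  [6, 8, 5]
A^⊗2 =
  [4, 3, 7]
  [1, 0, 3]
  [9, 8, 8]

Each entry (A^⊗2)_ij equals the minimum over all length-2 walks i = v_0 → v_1 → … → v_2 = j of Σ_t A[v_t][v_{t+1}]. For example, for (i, j) = (0, 2) we minimise over 3 possible intermediate vertex sequences; the minimum is 7, attained along the walk 0 → 2 → 2.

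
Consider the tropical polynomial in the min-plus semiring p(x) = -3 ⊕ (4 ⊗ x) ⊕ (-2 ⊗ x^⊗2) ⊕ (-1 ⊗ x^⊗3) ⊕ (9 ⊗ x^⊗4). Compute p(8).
p(8) = -3

A tropical monomial a ⊗ x^⊗i evaluates to a + i · x. Evaluating each term at x = 8:
  Term 0 contributes -3 + 0 · 8 = -3
  Term 1 contributes 4 + 1 · 8 = 12
  Term 2 contributes -2 + 2 · 8 = 14
  Term 3 contributes -1 + 3 · 8 = 23
  Term 4 contributes 9 + 4 · 8 = 41
p(8) = ⊕ of these = min[-3, 12, 14, 23, 41] = -3.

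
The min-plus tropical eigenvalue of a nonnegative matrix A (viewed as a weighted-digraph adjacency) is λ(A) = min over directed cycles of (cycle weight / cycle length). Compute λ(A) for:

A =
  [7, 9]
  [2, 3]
λ(A) = 3

Enumerate directed cycles and compute their means (weight / length). Sample:
  cycle 0 → 0: weight = 7, length = 1, mean = 7/1 ≈ 7.000
  cycle 1 → 1: weight = 3, length = 1, mean = 3/1 ≈ 3.000
  cycle 0 → 1 → 0: weight = 11, length = 2, mean = 11/2 ≈ 5.500
  cycle 1 → 0 → 1: weight = 11, length = 2, mean = 11/2 ≈ 5.500
Minimum mean = 3.000, attained e.g. along the cycle 1 → 1 with weight 3 and length 1. So λ(A) = 3/1 = 3.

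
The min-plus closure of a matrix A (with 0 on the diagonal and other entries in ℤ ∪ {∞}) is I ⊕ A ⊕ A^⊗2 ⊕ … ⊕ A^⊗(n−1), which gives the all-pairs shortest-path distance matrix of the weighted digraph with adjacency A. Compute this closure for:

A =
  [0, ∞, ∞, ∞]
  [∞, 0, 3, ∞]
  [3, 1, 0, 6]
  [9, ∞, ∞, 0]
Closure =
  [0, ∞, ∞, ∞]
  [6, 0, 3, 9]
  [3, 1, 0, 6]
  [9, ∞, ∞, 0]

This is the Floyd-Warshall all-pairs shortest-path computation. For each intermediate vertex k = 0, 1, …, 3, update dist[i][j] ← min(dist[i][j], dist[i][k] + dist[k][j]). The final matrix gives, for each (i, j), the minimum total weight of any directed path from i to j (possibly empty when i = j).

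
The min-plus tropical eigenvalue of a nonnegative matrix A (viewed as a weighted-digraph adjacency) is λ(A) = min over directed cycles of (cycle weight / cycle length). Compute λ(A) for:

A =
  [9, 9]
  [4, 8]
λ(A) = 13/2

Enumerate directed cycles and compute their means (weight / length). Sample:
  cycle 0 → 0: weight = 9, length = 1, mean = 9/1 ≈ 9.000
  cycle 1 → 1: weight = 8, length = 1, mean = 8/1 ≈ 8.000
  cycle 0 → 1 → 0: weight = 13, length = 2, mean = 13/2 ≈ 6.500
  cycle 1 → 0 → 1: weight = 13, length = 2, mean = 13/2 ≈ 6.500
Minimum mean = 6.500, attained e.g. along the cycle 0 → 1 → 0 with weight 13 and length 2. So λ(A) = 13/2 = 13/2.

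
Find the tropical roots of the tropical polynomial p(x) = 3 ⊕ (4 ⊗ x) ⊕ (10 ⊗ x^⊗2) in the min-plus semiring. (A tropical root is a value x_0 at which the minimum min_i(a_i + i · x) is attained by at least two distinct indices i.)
Roots: {-6, -1}

Each tropical root is a break point of the lower envelope of the lines y = a_i + i · x (there are 3 lines, with slopes 0, 1, ..., 2). Only the lines that attain the minimum somewhere contribute to roots; other lines are dominated. Here the surviving (envelope) indices are i = 2, i = 1, i = 0.
Intersections between consecutive envelope lines give the roots: for adjacent envelope indices i < j the intersection is x = (a_i − a_j) / (j − i). Reading off the sorted break points: {-6, -1}.
Verification: at each break x_0, at least two indices attain the minimum of min_i(a_i + i · x_0).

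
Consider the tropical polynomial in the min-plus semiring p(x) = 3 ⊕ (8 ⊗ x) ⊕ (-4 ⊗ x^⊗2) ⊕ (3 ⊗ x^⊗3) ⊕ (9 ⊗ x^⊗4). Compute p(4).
p(4) = 3

A tropical monomial a ⊗ x^⊗i evaluates to a + i · x. Evaluating each term at x = 4:
  Term 0 contributes 3 + 0 · 4 = 3
  Term 1 contributes 8 + 1 · 4 = 12
  Term 2 contributes -4 + 2 · 4 = 4
  Term 3 contributes 3 + 3 · 4 = 15
  Term 4 contributes 9 + 4 · 4 = 25
p(4) = ⊕ of these = min[3, 12, 4, 15, 25] = 3.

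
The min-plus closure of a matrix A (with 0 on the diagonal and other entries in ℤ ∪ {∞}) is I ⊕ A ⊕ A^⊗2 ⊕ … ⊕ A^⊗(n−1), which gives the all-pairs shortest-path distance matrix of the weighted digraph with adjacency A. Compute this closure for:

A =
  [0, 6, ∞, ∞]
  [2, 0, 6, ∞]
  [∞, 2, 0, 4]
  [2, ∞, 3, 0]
Closure =
  [0, 6, 12, 16]
  [2, 0, 6, 10]
  [4, 2, 0, 4]
  [2, 5, 3, 0]

This is the Floyd-Warshall all-pairs shortest-path computation. For each intermediate vertex k = 0, 1, …, 3, update dist[i][j] ← min(dist[i][j], dist[i][k] + dist[k][j]). The final matrix gives, for each (i, j), the minimum total weight of any directed path from i to j (possibly empty when i = j).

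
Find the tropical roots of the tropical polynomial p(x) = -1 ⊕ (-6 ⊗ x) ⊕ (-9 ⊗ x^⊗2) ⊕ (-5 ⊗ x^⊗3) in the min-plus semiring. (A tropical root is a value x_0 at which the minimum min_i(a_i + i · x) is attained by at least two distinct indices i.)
Roots: {-4, 3, 5}

Each tropical root is a break point of the lower envelope of the lines y = a_i + i · x (there are 4 lines, with slopes 0, 1, ..., 3). Only the lines that attain the minimum somewhere contribute to roots; other lines are dominated. Here the surviving (envelope) indices are i = 3, i = 2, i = 1, i = 0.
Intersections between consecutive envelope lines give the roots: for adjacent envelope indices i < j the intersection is x = (a_i − a_j) / (j − i). Reading off the sorted break points: {-4, 3, 5}.
Verification: at each break x_0, at least two indices attain the minimum of min_i(a_i + i · x_0).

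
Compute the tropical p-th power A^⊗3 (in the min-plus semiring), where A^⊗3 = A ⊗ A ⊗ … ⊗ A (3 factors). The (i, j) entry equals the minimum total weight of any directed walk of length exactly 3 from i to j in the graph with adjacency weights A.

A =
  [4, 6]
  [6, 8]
A^⊗3 =
  [12, 14]
  [14, 16]

Each entry (A^⊗3)_ij equals the minimum over all length-3 walks i = v_0 → v_1 → … → v_3 = j of Σ_t A[v_t][v_{t+1}]. For example, for (i, j) = (0, 1) we minimise over 4 possible intermediate vertex sequences; the minimum is 14, attained along the walk 0 → 0 → 0 → 1.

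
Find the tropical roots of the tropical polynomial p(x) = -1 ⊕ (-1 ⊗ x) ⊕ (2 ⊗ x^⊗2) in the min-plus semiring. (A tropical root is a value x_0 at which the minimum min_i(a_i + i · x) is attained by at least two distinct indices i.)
Roots: {-3, 0}

Each tropical root is a break point of the lower envelope of the lines y = a_i + i · x (there are 3 lines, with slopes 0, 1, ..., 2). Only the lines that attain the minimum somewhere contribute to roots; other lines are dominated. Here the surviving (envelope) indices are i = 2, i = 1, i = 0.
Intersections between consecutive envelope lines give the roots: for adjacent envelope indices i < j the intersection is x = (a_i − a_j) / (j − i). Reading off the sorted break points: {-3, 0}.
Verification: at each break x_0, at least two indices attain the minimum of min_i(a_i + i · x_0).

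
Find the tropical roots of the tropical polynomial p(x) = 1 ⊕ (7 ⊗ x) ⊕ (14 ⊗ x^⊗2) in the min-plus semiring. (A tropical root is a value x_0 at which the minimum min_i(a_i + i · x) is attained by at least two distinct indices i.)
Roots: {-7, -6}

Each tropical root is a break point of the lower envelope of the lines y = a_i + i · x (there are 3 lines, with slopes 0, 1, ..., 2). Only the lines that attain the minimum somewhere contribute to roots; other lines are dominated. Here the surviving (envelope) indices are i = 2, i = 1, i = 0.
Intersections between consecutive envelope lines give the roots: for adjacent envelope indices i < j the intersection is x = (a_i − a_j) / (j − i). Reading off the sorted break points: {-7, -6}.
Verification: at each break x_0, at least two indices attain the minimum of min_i(a_i + i · x_0).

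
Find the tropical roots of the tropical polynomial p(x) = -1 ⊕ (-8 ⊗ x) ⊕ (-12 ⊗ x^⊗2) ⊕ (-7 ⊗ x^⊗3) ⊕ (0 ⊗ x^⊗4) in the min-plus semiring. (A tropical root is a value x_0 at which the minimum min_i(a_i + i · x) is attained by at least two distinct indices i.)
Roots: {-7, -5, 4, 7}

Each tropical root is a break point of the lower envelope of the lines y = a_i + i · x (there are 5 lines, with slopes 0, 1, ..., 4). Only the lines that attain the minimum somewhere contribute to roots; other lines are dominated. Here the surviving (envelope) indices are i = 4, i = 3, i = 2, i = 1, i = 0.
Intersections between consecutive envelope lines give the roots: for adjacent envelope indices i < j the intersection is x = (a_i − a_j) / (j − i). Reading off the sorted break points: {-7, -5, 4, 7}.
Verification: at each break x_0, at least two indices attain the minimum of min_i(a_i + i · x_0).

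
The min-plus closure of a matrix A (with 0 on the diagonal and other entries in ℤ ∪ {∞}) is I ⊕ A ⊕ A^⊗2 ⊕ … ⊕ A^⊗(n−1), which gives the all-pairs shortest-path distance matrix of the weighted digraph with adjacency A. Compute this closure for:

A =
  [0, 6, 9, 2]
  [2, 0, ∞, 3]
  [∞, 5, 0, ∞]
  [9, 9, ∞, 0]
Closure =
  [0, 6, 9, 2]
  [2, 0, 11, 3]
  [7, 5, 0, 8]
  [9, 9, 18, 0]

This is the Floyd-Warshall all-pairs shortest-path computation. For each intermediate vertex k = 0, 1, …, 3, update dist[i][j] ← min(dist[i][j], dist[i][k] + dist[k][j]). The final matrix gives, for each (i, j), the minimum total weight of any directed path from i to j (possibly empty when i = j).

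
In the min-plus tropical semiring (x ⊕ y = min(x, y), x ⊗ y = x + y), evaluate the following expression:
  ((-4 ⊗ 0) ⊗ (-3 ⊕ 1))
((-4 ⊗ 0) ⊗ (-3 ⊕ 1)) = -7

Expand innermost to outermost. Recall ⊕ takes the minimum of its arguments and ⊗ takes their sum. Working out the expression ((-4 ⊗ 0) ⊗ (-3 ⊕ 1)) gives -7.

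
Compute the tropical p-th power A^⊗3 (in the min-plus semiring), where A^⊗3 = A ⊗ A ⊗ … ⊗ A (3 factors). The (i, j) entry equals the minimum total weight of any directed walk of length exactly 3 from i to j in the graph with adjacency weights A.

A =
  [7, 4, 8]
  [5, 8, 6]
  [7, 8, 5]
A^⊗3 =
  [16, 13, 15]
  [14, 16, 15]
  [16, 16, 15]

Each entry (A^⊗3)_ij equals the minimum over all length-3 walks i = v_0 → v_1 → … → v_3 = j of Σ_t A[v_t][v_{t+1}]. For example, for (i, j) = (0, 2) we minimise over 9 possible intermediate vertex sequences; the minimum is 15, attained along the walk 0 → 1 → 2 → 2.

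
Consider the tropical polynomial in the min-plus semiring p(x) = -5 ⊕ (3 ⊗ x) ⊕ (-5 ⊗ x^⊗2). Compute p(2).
p(2) = -5

A tropical monomial a ⊗ x^⊗i evaluates to a + i · x. Evaluating each term at x = 2:
  Term 0 contributes -5 + 0 · 2 = -5
  Term 1 contributes 3 + 1 · 2 = 5
  Term 2 contributes -5 + 2 · 2 = -1
p(2) = ⊕ of these = min[-5, 5, -1] = -5.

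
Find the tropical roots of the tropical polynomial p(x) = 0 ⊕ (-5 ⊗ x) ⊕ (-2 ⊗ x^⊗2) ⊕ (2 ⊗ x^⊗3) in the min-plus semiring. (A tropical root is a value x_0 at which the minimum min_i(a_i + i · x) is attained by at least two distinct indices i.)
Roots: {-4, -3, 5}

Each tropical root is a break point of the lower envelope of the lines y = a_i + i · x (there are 4 lines, with slopes 0, 1, ..., 3). Only the lines that attain the minimum somewhere contribute to roots; other lines are dominated. Here the surviving (envelope) indices are i = 3, i = 2, i = 1, i = 0.
Intersections between consecutive envelope lines give the roots: for adjacent envelope indices i < j the intersection is x = (a_i − a_j) / (j − i). Reading off the sorted break points: {-4, -3, 5}.
Verification: at each break x_0, at least two indices attain the minimum of min_i(a_i + i · x_0).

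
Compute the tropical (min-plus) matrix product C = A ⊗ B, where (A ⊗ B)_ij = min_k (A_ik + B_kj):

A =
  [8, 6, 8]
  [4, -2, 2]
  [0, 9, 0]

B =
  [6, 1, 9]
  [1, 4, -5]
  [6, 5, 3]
A ⊗ B =
  [7, 9, 1]
  [-1, 2, -7]
  [6, 1, 3]

Apply the min-plus product entry-by-entry:
  C[0][0] = min over k of (A[0][0] + B[0][0] = 8 + 6 = 14, A[0][1] + B[1][0] = 6 + 1 = 7, A[0][2] + B[2][0] = 8 + 6 = 14) = 7 (attained at k = 1)
  C[0][1] = min over k of (A[0][0] + B[0][1] = 8 + 1 = 9, A[0][1] + B[1][1] = 6 + 4 = 10, A[0][2] + B[2][1] = 8 + 5 = 13) = 9 (attained at k = 0)
  C[0][2] = min over k of (A[0][0] + B[0][2] = 8 + 9 = 17, A[0][1] + B[1][2] = 6 + -5 = 1, A[0][2] + B[2][2] = 8 + 3 = 11) = 1 (attained at k = 1)
  C[1][0] = min over k of (A[1][0] + B[0][0] = 4 + 6 = 10, A[1][1] + B[1][0] = -2 + 1 = -1, A[1][2] + B[2][0] = 2 + 6 = 8) = -1 (attained at k = 1)
  C[1][1] = min over k of (A[1][0] + B[0][1] = 4 + 1 = 5, A[1][1] + B[1][1] = -2 + 4 = 2, A[1][2] + B[2][1] = 2 + 5 = 7) = 2 (attained at k = 1)
  C[1][2] = min over k of (A[1][0] + B[0][2] = 4 + 9 = 13, A[1][1] + B[1][2] = -2 + -5 = -7, A[1][2] + B[2][2] = 2 + 3 = 5) = -7 (attained at k = 1)
  C[2][0] = min over k of (A[2][0] + B[0][0] = 0 + 6 = 6, A[2][1] + B[1][0] = 9 + 1 = 10, A[2][2] + B[2][0] = 0 + 6 = 6) = 6 (attained at k = 0)
  C[2][1] = min over k of (A[2][0] + B[0][1] = 0 + 1 = 1, A[2][1] + B[1][1] = 9 + 4 = 13, A[2][2] + B[2][1] = 0 + 5 = 5) = 1 (attained at k = 0)
  C[2][2] = min over k of (A[2][0] + B[0][2] = 0 + 9 = 9, A[2][1] + B[1][2] = 9 + -5 = 4, A[2][2] + B[2][2] = 0 + 3 = 3) = 3 (attained at k = 2)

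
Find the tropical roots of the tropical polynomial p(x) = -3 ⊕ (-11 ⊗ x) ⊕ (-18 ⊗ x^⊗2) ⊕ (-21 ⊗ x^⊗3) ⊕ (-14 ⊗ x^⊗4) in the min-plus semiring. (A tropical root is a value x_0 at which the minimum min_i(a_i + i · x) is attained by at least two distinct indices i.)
Roots: {-7, 3, 7, 8}

Each tropical root is a break point of the lower envelope of the lines y = a_i + i · x (there are 5 lines, with slopes 0, 1, ..., 4). Only the lines that attain the minimum somewhere contribute to roots; other lines are dominated. Here the surviving (envelope) indices are i = 4, i = 3, i = 2, i = 1, i = 0.
Intersections between consecutive envelope lines give the roots: for adjacent envelope indices i < j the intersection is x = (a_i − a_j) / (j − i). Reading off the sorted break points: {-7, 3, 7, 8}.
Verification: at each break x_0, at least two indices attain the minimum of min_i(a_i + i · x_0).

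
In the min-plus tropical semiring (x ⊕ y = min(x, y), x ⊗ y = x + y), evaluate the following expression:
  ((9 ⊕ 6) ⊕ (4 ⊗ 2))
((9 ⊕ 6) ⊕ (4 ⊗ 2)) = 6

Expand innermost to outermost. Recall ⊕ takes the minimum of its arguments and ⊗ takes their sum. Working out the expression ((9 ⊕ 6) ⊕ (4 ⊗ 2)) gives 6.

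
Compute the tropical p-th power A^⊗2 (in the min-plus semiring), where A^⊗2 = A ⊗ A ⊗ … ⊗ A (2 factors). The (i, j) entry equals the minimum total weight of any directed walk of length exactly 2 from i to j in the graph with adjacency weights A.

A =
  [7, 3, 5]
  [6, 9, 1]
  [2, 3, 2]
A^⊗2 =
  [7, 8, 4]
  [3, 4, 3]
  [4, 5, 4]

Each entry (A^⊗2)_ij equals the minimum over all length-2 walks i = v_0 → v_1 → … → v_2 = j of Σ_t A[v_t][v_{t+1}]. For example, for (i, j) = (0, 2) we minimise over 3 possible intermediate vertex sequences; the minimum is 4, attained along the walk 0 → 1 → 2.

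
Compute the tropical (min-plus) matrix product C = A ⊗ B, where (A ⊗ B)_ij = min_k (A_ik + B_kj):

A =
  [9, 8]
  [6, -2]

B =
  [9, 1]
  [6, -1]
A ⊗ B =
  [14, 7]
  [4, -3]

Apply the min-plus product entry-by-entry:
  C[0][0] = min over k of (A[0][0] + B[0][0] = 9 + 9 = 18, A[0][1] + B[1][0] = 8 + 6 = 14) = 14 (attained at k = 1)
  C[0][1] = min over k of (A[0][0] + B[0][1] = 9 + 1 = 10, A[0][1] + B[1][1] = 8 + -1 = 7) = 7 (attained at k = 1)
  C[1][0] = min over k of (A[1][0] + B[0][0] = 6 + 9 = 15, A[1][1] + B[1][0] = -2 + 6 = 4) = 4 (attained at k = 1)
  C[1][1] = min over k of (A[1][0] + B[0][1] = 6 + 1 = 7, A[1][1] + B[1][1] = -2 + -1 = -3) = -3 (attained at k = 1)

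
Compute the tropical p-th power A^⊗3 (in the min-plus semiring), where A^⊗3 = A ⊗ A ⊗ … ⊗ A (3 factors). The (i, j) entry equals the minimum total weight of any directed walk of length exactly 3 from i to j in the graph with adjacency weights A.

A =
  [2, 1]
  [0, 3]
A^⊗3 =
  [3, 2]
  [1, 3]

Each entry (A^⊗3)_ij equals the minimum over all length-3 walks i = v_0 → v_1 → … → v_3 = j of Σ_t A[v_t][v_{t+1}]. For example, for (i, j) = (0, 1) we minimise over 4 possible intermediate vertex sequences; the minimum is 2, attained along the walk 0 → 1 → 0 → 1.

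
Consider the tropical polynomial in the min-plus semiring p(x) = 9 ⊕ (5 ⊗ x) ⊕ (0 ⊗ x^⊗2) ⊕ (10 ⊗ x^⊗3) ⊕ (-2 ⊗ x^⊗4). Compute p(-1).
p(-1) = -6

A tropical monomial a ⊗ x^⊗i evaluates to a + i · x. Evaluating each term at x = -1:
  Term 0 contributes 9 + 0 · -1 = 9
  Term 1 contributes 5 + 1 · -1 = 4
  Term 2 contributes 0 + 2 · -1 = -2
  Term 3 contributes 10 + 3 · -1 = 7
  Term 4 contributes -2 + 4 · -1 = -6
p(-1) = ⊕ of these = min[9, 4, -2, 7, -6] = -6.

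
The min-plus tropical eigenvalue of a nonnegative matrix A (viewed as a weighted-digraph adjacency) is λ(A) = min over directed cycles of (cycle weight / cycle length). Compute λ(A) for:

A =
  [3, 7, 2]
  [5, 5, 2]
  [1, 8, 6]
λ(A) = 3/2

Enumerate directed cycles and compute their means (weight / length). Sample:
  cycle 0 → 0: weight = 3, length = 1, mean = 3/1 ≈ 3.000
  cycle 1 → 1: weight = 5, length = 1, mean = 5/1 ≈ 5.000
  cycle 2 → 2: weight = 6, length = 1, mean = 6/1 ≈ 6.000
  cycle 0 → 1 → 0: weight = 12, length = 2, mean = 12/2 ≈ 6.000
  cycle 0 → 2 → 0: weight = 3, length = 2, mean = 3/2 ≈ 1.500
  cycle 1 → 0 → 1: weight = 12, length = 2, mean = 12/2 ≈ 6.000
Minimum mean = 1.500, attained e.g. along the cycle 0 → 2 → 0 with weight 3 and length 2. So λ(A) = 3/2 = 3/2.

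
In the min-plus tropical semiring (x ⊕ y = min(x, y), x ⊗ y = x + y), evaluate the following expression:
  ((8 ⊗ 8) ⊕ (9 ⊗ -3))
((8 ⊗ 8) ⊕ (9 ⊗ -3)) = 6

Expand innermost to outermost. Recall ⊕ takes the minimum of its arguments and ⊗ takes their sum. Working out the expression ((8 ⊗ 8) ⊕ (9 ⊗ -3)) gives 6.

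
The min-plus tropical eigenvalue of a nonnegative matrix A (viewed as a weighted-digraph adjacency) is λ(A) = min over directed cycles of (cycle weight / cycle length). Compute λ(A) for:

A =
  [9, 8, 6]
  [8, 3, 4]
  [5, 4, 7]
λ(A) = 3

Enumerate directed cycles and compute their means (weight / length). Sample:
  cycle 0 → 0: weight = 9, length = 1, mean = 9/1 ≈ 9.000
  cycle 1 → 1: weight = 3, length = 1, mean = 3/1 ≈ 3.000
  cycle 2 → 2: weight = 7, length = 1, mean = 7/1 ≈ 7.000
  cycle 0 → 1 → 0: weight = 16, length = 2, mean = 16/2 ≈ 8.000
  cycle 0 → 2 → 0: weight = 11, length = 2, mean = 11/2 ≈ 5.500
  cycle 1 → 0 → 1: weight = 16, length = 2, mean = 16/2 ≈ 8.000
Minimum mean = 3.000, attained e.g. along the cycle 1 → 1 with weight 3 and length 1. So λ(A) = 3/1 = 3.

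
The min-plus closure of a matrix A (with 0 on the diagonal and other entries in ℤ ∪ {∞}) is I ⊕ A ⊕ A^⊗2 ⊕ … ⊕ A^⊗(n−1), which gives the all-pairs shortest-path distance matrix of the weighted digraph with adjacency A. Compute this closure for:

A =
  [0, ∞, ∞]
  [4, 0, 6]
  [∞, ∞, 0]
Closure =
  [0, ∞, ∞]
  [4, 0, 6]
  [∞, ∞, 0]

This is the Floyd-Warshall all-pairs shortest-path computation. For each intermediate vertex k = 0, 1, …, 2, update dist[i][j] ← min(dist[i][j], dist[i][k] + dist[k][j]). The final matrix gives, for each (i, j), the minimum total weight of any directed path from i to j (possibly empty when i = j).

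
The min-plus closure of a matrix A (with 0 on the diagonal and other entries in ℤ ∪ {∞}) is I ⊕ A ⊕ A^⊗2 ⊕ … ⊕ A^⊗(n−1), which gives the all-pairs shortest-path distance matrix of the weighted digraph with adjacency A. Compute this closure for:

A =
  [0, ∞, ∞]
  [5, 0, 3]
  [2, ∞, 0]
Closure =
  [0, ∞, ∞]
  [5, 0, 3]
  [2, ∞, 0]

This is the Floyd-Warshall all-pairs shortest-path computation. For each intermediate vertex k = 0, 1, …, 2, update dist[i][j] ← min(dist[i][j], dist[i][k] + dist[k][j]). The final matrix gives, for each (i, j), the minimum total weight of any directed path from i to j (possibly empty when i = j).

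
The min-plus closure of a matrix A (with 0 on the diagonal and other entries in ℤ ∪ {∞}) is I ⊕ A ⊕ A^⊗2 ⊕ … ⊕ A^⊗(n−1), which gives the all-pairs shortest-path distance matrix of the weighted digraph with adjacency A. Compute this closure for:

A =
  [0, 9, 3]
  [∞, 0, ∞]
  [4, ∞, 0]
Closure =
  [0, 9, 3]
  [∞, 0, ∞]
  [4, 13, 0]

This is the Floyd-Warshall all-pairs shortest-path computation. For each intermediate vertex k = 0, 1, …, 2, update dist[i][j] ← min(dist[i][j], dist[i][k] + dist[k][j]). The final matrix gives, for each (i, j), the minimum total weight of any directed path from i to j (possibly empty when i = j).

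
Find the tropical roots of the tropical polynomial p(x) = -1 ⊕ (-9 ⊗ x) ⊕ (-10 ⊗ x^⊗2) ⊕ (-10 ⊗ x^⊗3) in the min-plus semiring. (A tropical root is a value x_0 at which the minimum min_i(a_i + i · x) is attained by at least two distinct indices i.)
Roots: {0, 1, 8}

Each tropical root is a break point of the lower envelope of the lines y = a_i + i · x (there are 4 lines, with slopes 0, 1, ..., 3). Only the lines that attain the minimum somewhere contribute to roots; other lines are dominated. Here the surviving (envelope) indices are i = 3, i = 2, i = 1, i = 0.
Intersections between consecutive envelope lines give the roots: for adjacent envelope indices i < j the intersection is x = (a_i − a_j) / (j − i). Reading off the sorted break points: {0, 1, 8}.
Verification: at each break x_0, at least two indices attain the minimum of min_i(a_i + i · x_0).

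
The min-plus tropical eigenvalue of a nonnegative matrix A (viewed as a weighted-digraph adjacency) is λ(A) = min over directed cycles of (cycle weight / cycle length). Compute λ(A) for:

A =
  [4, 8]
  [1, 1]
λ(A) = 1

Enumerate directed cycles and compute their means (weight / length). Sample:
  cycle 0 → 0: weight = 4, length = 1, mean = 4/1 ≈ 4.000
  cycle 1 → 1: weight = 1, length = 1, mean = 1/1 ≈ 1.000
  cycle 0 → 1 → 0: weight = 9, length = 2, mean = 9/2 ≈ 4.500
  cycle 1 → 0 → 1: weight = 9, length = 2, mean = 9/2 ≈ 4.500
Minimum mean = 1.000, attained e.g. along the cycle 1 → 1 with weight 1 and length 1. So λ(A) = 1/1 = 1.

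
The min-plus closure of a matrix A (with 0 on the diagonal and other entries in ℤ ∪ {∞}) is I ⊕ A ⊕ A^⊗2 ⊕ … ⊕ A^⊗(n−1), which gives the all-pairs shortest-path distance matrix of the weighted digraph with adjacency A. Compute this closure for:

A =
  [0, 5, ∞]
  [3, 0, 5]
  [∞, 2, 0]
Closure =
  [0, 5, 10]
  [3, 0, 5]
  [5, 2, 0]

This is the Floyd-Warshall all-pairs shortest-path computation. For each intermediate vertex k = 0, 1, …, 2, update dist[i][j] ← min(dist[i][j], dist[i][k] + dist[k][j]). The final matrix gives, for each (i, j), the minimum total weight of any directed path from i to j (possibly empty when i = j).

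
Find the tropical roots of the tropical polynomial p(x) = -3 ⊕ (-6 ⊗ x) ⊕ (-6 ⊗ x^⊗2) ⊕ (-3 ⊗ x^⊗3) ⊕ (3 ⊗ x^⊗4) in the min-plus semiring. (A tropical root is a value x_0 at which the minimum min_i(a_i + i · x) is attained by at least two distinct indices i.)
Roots: {-6, -3, 0, 3}

Each tropical root is a break point of the lower envelope of the lines y = a_i + i · x (there are 5 lines, with slopes 0, 1, ..., 4). Only the lines that attain the minimum somewhere contribute to roots; other lines are dominated. Here the surviving (envelope) indices are i = 4, i = 3, i = 2, i = 1, i = 0.
Intersections between consecutive envelope lines give the roots: for adjacent envelope indices i < j the intersection is x = (a_i − a_j) / (j − i). Reading off the sorted break points: {-6, -3, 0, 3}.
Verification: at each break x_0, at least two indices attain the minimum of min_i(a_i + i · x_0).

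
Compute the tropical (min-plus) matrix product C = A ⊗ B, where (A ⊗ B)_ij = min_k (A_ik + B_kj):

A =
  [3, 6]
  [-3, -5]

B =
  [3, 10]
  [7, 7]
A ⊗ B =
  [6, 13]
  [0, 2]

Apply the min-plus product entry-by-entry:
  C[0][0] = min over k of (A[0][0] + B[0][0] = 3 + 3 = 6, A[0][1] + B[1][0] = 6 + 7 = 13) = 6 (attained at k = 0)
  C[0][1] = min over k of (A[0][0] + B[0][1] = 3 + 10 = 13, A[0][1] + B[1][1] = 6 + 7 = 13) = 13 (attained at k = 0)
  C[1][0] = min over k of (A[1][0] + B[0][0] = -3 + 3 = 0, A[1][1] + B[1][0] = -5 + 7 = 2) = 0 (attained at k = 0)
  C[1][1] = min over k of (A[1][0] + B[0][1] = -3 + 10 = 7, A[1][1] + B[1][1] = -5 + 7 = 2) = 2 (attained at k = 1)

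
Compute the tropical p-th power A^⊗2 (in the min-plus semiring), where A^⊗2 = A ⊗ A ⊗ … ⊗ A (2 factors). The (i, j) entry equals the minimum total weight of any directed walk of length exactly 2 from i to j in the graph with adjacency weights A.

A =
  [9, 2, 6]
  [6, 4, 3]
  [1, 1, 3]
A^⊗2 =
  [7, 6, 5]
  [4, 4, 6]
  [4, 3, 4]

Each entry (A^⊗2)_ij equals the minimum over all length-2 walks i = v_0 → v_1 → … → v_2 = j of Σ_t A[v_t][v_{t+1}]. For example, for (i, j) = (0, 2) we minimise over 3 possible intermediate vertex sequences; the minimum is 5, attained along the walk 0 → 1 → 2.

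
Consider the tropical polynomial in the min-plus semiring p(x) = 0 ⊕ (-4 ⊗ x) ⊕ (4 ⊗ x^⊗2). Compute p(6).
p(6) = 0

A tropical monomial a ⊗ x^⊗i evaluates to a + i · x. Evaluating each term at x = 6:
  Term 0 contributes 0 + 0 · 6 = 0
  Term 1 contributes -4 + 1 · 6 = 2
  Term 2 contributes 4 + 2 · 6 = 16
p(6) = ⊕ of these = min[0, 2, 16] = 0.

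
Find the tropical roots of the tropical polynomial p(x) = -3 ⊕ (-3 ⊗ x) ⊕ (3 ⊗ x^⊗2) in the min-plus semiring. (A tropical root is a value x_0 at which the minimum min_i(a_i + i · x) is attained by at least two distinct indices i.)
Roots: {-6, 0}

Each tropical root is a break point of the lower envelope of the lines y = a_i + i · x (there are 3 lines, with slopes 0, 1, ..., 2). Only the lines that attain the minimum somewhere contribute to roots; other lines are dominated. Here the surviving (envelope) indices are i = 2, i = 1, i = 0.
Intersections between consecutive envelope lines give the roots: for adjacent envelope indices i < j the intersection is x = (a_i − a_j) / (j − i). Reading off the sorted break points: {-6, 0}.
Verification: at each break x_0, at least two indices attain the minimum of min_i(a_i + i · x_0).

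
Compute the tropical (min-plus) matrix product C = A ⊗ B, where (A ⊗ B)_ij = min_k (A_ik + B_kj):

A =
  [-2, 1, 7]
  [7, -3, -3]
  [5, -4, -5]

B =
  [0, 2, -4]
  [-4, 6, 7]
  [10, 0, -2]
A ⊗ B =
  [-3, 0, -6]
  [-7, -3, -5]
  [-8, -5, -7]

Apply the min-plus product entry-by-entry:
  C[0][0] = min over k of (A[0][0] + B[0][0] = -2 + 0 = -2, A[0][1] + B[1][0] = 1 + -4 = -3, A[0][2] + B[2][0] = 7 + 10 = 17) = -3 (attained at k = 1)
  C[0][1] = min over k of (A[0][0] + B[0][1] = -2 + 2 = 0, A[0][1] + B[1][1] = 1 + 6 = 7, A[0][2] + B[2][1] = 7 + 0 = 7) = 0 (attained at k = 0)
  C[0][2] = min over k of (A[0][0] + B[0][2] = -2 + -4 = -6, A[0][1] + B[1][2] = 1 + 7 = 8, A[0][2] + B[2][2] = 7 + -2 = 5) = -6 (attained at k = 0)
  C[1][0] = min over k of (A[1][0] + B[0][0] = 7 + 0 = 7, A[1][1] + B[1][0] = -3 + -4 = -7, A[1][2] + B[2][0] = -3 + 10 = 7) = -7 (attained at k = 1)
  C[1][1] = min over k of (A[1][0] + B[0][1] = 7 + 2 = 9, A[1][1] + B[1][1] = -3 + 6 = 3, A[1][2] + B[2][1] = -3 + 0 = -3) = -3 (attained at k = 2)
  C[1][2] = min over k of (A[1][0] + B[0][2] = 7 + -4 = 3, A[1][1] + B[1][2] = -3 + 7 = 4, A[1][2] + B[2][2] = -3 + -2 = -5) = -5 (attained at k = 2)
  C[2][0] = min over k of (A[2][0] + B[0][0] = 5 + 0 = 5, A[2][1] + B[1][0] = -4 + -4 = -8, A[2][2] + B[2][0] = -5 + 10 = 5) = -8 (attained at k = 1)
  C[2][1] = min over k of (A[2][0] + B[0][1] = 5 + 2 = 7, A[2][1] + B[1][1] = -4 + 6 = 2, A[2][2] + B[2][1] = -5 + 0 = -5) = -5 (attained at k = 2)
  C[2][2] = min over k of (A[2][0] + B[0][2] = 5 + -4 = 1, A[2][1] + B[1][2] = -4 + 7 = 3, A[2][2] + B[2][2] = -5 + -2 = -7) = -7 (attained at k = 2)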